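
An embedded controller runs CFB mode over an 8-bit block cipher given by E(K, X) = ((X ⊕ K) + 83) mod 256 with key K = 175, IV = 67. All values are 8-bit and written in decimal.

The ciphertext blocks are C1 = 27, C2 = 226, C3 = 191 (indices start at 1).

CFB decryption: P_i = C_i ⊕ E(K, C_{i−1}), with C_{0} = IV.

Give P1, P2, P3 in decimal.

P1: E(K, 67) = 63; 27 ⊕ 63 = 36.
P2: E(K, 27) = 7; 226 ⊕ 7 = 229.
P3: E(K, 226) = 160; 191 ⊕ 160 = 31.

P1 = 36, P2 = 229, P3 = 31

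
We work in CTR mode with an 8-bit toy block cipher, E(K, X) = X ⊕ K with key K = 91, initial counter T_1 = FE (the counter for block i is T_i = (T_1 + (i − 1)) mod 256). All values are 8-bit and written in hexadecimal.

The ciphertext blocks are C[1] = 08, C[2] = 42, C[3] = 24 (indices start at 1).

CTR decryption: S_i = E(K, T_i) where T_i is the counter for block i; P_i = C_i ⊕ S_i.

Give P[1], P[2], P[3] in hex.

P[1]: T = FE, S = E(K, T) = 6F; 08 ⊕ 6F = 67.
P[2]: T = FF, S = E(K, T) = 6E; 42 ⊕ 6E = 2C.
P[3]: T = 00, S = E(K, T) = 91; 24 ⊕ 91 = B5.

P[1] = 67, P[2] = 2C, P[3] = B5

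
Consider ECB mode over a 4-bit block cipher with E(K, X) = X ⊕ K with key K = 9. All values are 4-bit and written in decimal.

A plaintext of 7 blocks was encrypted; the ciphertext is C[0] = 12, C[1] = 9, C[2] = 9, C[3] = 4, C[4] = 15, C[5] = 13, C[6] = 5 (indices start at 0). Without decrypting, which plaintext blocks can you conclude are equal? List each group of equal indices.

P[1] = P[2]

ECB encrypts each block independently with the same key, so equal ciphertext blocks imply equal plaintext blocks.
C[1] = C[2] = 9, so P[1] = P[2].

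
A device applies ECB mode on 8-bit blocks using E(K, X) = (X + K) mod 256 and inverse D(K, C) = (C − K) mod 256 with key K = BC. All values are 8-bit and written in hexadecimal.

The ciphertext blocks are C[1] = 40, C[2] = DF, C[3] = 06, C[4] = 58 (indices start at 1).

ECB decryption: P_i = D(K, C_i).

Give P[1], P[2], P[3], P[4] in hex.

P[1] = 84, P[2] = 23, P[3] = 4A, P[4] = 9C

P[1]: D(K, 40) = 84.
P[2]: D(K, DF) = 23.
P[3]: D(K, 06) = 4A.
P[4]: D(K, 58) = 9C.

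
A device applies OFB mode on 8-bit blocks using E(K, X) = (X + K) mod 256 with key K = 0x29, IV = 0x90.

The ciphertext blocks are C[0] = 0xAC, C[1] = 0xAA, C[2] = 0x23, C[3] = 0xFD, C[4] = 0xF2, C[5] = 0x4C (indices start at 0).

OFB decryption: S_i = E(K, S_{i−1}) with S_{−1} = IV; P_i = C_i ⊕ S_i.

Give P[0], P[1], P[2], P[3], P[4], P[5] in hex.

P[0] = 0x15, P[1] = 0x48, P[2] = 0x28, P[3] = 0xC9, P[4] = 0xAF, P[5] = 0xCA

P[0]: S = E(K, 0x90) = 0xB9; 0xAC ⊕ 0xB9 = 0x15.
P[1]: S = E(K, 0xB9) = 0xE2; 0xAA ⊕ 0xE2 = 0x48.
P[2]: S = E(K, 0xE2) = 0x0B; 0x23 ⊕ 0x0B = 0x28.
P[3]: S = E(K, 0x0B) = 0x34; 0xFD ⊕ 0x34 = 0xC9.
P[4]: S = E(K, 0x34) = 0x5D; 0xF2 ⊕ 0x5D = 0xAF.
P[5]: S = E(K, 0x5D) = 0x86; 0x4C ⊕ 0x86 = 0xCA.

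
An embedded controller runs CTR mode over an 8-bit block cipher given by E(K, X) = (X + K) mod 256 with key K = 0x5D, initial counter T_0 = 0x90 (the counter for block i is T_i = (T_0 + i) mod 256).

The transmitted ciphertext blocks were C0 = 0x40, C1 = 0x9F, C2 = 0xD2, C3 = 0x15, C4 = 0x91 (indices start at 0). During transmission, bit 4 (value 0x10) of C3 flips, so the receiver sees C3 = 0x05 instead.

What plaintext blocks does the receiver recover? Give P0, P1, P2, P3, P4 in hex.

P0 = 0xAD, P1 = 0x71, P2 = 0x3D, P3 = 0xF5, P4 = 0x60

CTR decryption: S_i = E(K, T_i) where T_i is the counter for block i; P_i = C_i ⊕ S_i.
Only C3 changed, to 0x05. In CTR, a change in C_i flips the same bit in P_i only; the keystream is unaffected. Decrypting the received ciphertext:
P0: T = 0x90, S = E(K, T) = 0xED; 0x40 ⊕ 0xED = 0xAD.
P1: T = 0x91, S = E(K, T) = 0xEE; 0x9F ⊕ 0xEE = 0x71.
P2: T = 0x92, S = E(K, T) = 0xEF; 0xD2 ⊕ 0xEF = 0x3D.
P3: T = 0x93, S = E(K, T) = 0xF0; 0x05 ⊕ 0xF0 = 0xF5.
P4: T = 0x94, S = E(K, T) = 0xF1; 0x91 ⊕ 0xF1 = 0x60.
Blocks that differ from the original plaintext: P3.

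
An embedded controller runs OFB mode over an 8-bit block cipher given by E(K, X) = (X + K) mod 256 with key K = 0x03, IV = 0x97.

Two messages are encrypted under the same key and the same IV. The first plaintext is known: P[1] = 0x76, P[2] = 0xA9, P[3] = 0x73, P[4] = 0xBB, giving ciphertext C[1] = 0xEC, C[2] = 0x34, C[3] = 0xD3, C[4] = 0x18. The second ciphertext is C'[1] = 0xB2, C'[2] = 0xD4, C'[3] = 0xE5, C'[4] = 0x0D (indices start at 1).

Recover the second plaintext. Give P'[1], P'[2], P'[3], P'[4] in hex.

P'[1] = 0x28, P'[2] = 0x49, P'[3] = 0x45, P'[4] = 0xAE

In OFB with a reused IV, both messages share the same keystream S_i, so C_i ⊕ C'_i = P_i ⊕ P'_i and thus P'_i = P_i ⊕ C_i ⊕ C'_i.
P'[1]: 0x76 ⊕ 0xEC ⊕ 0xB2 = 0x28.
P'[2]: 0xA9 ⊕ 0x34 ⊕ 0xD4 = 0x49.
P'[3]: 0x73 ⊕ 0xD3 ⊕ 0xE5 = 0x45.
P'[4]: 0xBB ⊕ 0x18 ⊕ 0x0D = 0xAE.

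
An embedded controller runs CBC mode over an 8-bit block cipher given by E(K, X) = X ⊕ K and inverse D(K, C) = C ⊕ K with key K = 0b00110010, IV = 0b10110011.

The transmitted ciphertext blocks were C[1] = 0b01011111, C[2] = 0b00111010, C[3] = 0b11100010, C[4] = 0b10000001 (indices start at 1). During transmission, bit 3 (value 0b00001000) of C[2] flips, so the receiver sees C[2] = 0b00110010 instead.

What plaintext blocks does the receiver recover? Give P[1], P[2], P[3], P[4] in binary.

P[1] = 0b11011110, P[2] = 0b01011111, P[3] = 0b11100010, P[4] = 0b01010001

CBC decryption: P_i = D(K, C_i) ⊕ C_{i−1}, with C_{0} = IV.
Only C[2] changed, to 0b00110010. In CBC, a change in C_i garbles P_i and flips the same bit in P_{i+1}. Decrypting the received ciphertext:
P[1]: D(K, 0b01011111) = 0b01101101; 0b01101101 ⊕ 0b10110011 = 0b11011110.
P[2]: D(K, 0b00110010) = 0b00000000; 0b00000000 ⊕ 0b01011111 = 0b01011111.
P[3]: D(K, 0b11100010) = 0b11010000; 0b11010000 ⊕ 0b00110010 = 0b11100010.
P[4]: D(K, 0b10000001) = 0b10110011; 0b10110011 ⊕ 0b11100010 = 0b01010001.
Blocks that differ from the original plaintext: P[2], P[3].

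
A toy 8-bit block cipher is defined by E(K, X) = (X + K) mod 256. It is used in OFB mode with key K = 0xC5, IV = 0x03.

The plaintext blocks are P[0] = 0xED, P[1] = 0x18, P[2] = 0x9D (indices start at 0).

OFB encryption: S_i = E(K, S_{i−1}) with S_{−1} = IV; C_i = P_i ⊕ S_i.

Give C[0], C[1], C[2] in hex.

C[0] = 0x25, C[1] = 0x95, C[2] = 0xCF

C[0]: S = E(K, 0x03) = 0xC8; 0xED ⊕ 0xC8 = 0x25.
C[1]: S = E(K, 0xC8) = 0x8D; 0x18 ⊕ 0x8D = 0x95.
C[2]: S = E(K, 0x8D) = 0x52; 0x9D ⊕ 0x52 = 0xCF.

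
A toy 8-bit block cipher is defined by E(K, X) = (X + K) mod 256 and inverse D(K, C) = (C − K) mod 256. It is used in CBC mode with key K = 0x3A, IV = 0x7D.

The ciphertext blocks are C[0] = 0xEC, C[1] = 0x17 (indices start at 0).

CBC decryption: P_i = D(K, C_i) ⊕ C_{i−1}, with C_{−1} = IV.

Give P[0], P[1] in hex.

P[0] = 0xCF, P[1] = 0x31

P[0]: D(K, 0xEC) = 0xB2; 0xB2 ⊕ 0x7D = 0xCF.
P[1]: D(K, 0x17) = 0xDD; 0xDD ⊕ 0xEC = 0x31.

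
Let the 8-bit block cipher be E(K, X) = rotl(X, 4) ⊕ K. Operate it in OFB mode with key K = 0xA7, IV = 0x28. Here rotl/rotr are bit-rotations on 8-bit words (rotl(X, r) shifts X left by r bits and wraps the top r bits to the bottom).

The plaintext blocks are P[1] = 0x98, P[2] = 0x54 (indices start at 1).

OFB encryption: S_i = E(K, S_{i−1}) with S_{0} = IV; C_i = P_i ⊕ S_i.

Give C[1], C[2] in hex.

C[1] = 0xBD, C[2] = 0xA1

C[1]: S = E(K, 0x28) = 0x25; 0x98 ⊕ 0x25 = 0xBD.
C[2]: S = E(K, 0x25) = 0xF5; 0x54 ⊕ 0xF5 = 0xA1.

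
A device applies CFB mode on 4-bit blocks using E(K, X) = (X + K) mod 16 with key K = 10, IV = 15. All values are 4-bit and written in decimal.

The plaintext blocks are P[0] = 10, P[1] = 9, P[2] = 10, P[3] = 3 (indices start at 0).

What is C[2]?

C[2] = 4

CFB encryption: C_i = P_i ⊕ E(K, C_{i−1}), with C_{−1} = IV.
C[0]: E(K, 15) = 9; 10 ⊕ 9 = 3.
C[1]: E(K, 3) = 13; 9 ⊕ 13 = 4.
C[2]: E(K, 4) = 14; 10 ⊕ 14 = 4.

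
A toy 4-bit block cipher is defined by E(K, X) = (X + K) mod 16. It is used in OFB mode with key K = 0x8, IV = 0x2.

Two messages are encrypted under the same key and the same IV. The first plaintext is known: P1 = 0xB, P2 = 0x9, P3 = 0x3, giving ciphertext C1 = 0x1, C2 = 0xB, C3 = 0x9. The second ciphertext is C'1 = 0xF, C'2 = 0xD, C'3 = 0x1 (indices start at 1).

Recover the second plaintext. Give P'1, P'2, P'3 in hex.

P'1 = 0x5, P'2 = 0xF, P'3 = 0xB

In OFB with a reused IV, both messages share the same keystream S_i, so C_i ⊕ C'_i = P_i ⊕ P'_i and thus P'_i = P_i ⊕ C_i ⊕ C'_i.
P'1: 0xB ⊕ 0x1 ⊕ 0xF = 0x5.
P'2: 0x9 ⊕ 0xB ⊕ 0xD = 0xF.
P'3: 0x3 ⊕ 0x9 ⊕ 0x1 = 0xB.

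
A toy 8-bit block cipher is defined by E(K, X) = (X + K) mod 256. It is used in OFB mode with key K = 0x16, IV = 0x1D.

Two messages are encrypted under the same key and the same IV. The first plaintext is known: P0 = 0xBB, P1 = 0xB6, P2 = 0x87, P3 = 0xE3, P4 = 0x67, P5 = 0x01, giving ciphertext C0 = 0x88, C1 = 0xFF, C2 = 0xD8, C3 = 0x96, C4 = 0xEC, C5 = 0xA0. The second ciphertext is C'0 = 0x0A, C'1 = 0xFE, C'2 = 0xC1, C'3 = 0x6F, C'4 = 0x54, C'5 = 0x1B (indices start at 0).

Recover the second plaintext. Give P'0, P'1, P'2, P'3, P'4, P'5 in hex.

P'0 = 0x39, P'1 = 0xB7, P'2 = 0x9E, P'3 = 0x1A, P'4 = 0xDF, P'5 = 0xBA

In OFB with a reused IV, both messages share the same keystream S_i, so C_i ⊕ C'_i = P_i ⊕ P'_i and thus P'_i = P_i ⊕ C_i ⊕ C'_i.
P'0: 0xBB ⊕ 0x88 ⊕ 0x0A = 0x39.
P'1: 0xB6 ⊕ 0xFF ⊕ 0xFE = 0xB7.
P'2: 0x87 ⊕ 0xD8 ⊕ 0xC1 = 0x9E.
P'3: 0xE3 ⊕ 0x96 ⊕ 0x6F = 0x1A.
P'4: 0x67 ⊕ 0xEC ⊕ 0x54 = 0xDF.
P'5: 0x01 ⊕ 0xA0 ⊕ 0x1B = 0xBA.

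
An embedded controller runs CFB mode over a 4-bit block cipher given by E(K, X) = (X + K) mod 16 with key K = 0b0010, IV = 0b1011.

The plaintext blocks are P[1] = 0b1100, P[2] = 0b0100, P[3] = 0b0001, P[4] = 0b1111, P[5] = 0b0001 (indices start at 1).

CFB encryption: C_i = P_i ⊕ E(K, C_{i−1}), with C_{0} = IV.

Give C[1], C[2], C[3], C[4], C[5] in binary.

C[1] = 0b0001, C[2] = 0b0111, C[3] = 0b1000, C[4] = 0b0101, C[5] = 0b0110

C[1]: E(K, 0b1011) = 0b1101; 0b1100 ⊕ 0b1101 = 0b0001.
C[2]: E(K, 0b0001) = 0b0011; 0b0100 ⊕ 0b0011 = 0b0111.
C[3]: E(K, 0b0111) = 0b1001; 0b0001 ⊕ 0b1001 = 0b1000.
C[4]: E(K, 0b1000) = 0b1010; 0b1111 ⊕ 0b1010 = 0b0101.
C[5]: E(K, 0b0101) = 0b0111; 0b0001 ⊕ 0b0111 = 0b0110.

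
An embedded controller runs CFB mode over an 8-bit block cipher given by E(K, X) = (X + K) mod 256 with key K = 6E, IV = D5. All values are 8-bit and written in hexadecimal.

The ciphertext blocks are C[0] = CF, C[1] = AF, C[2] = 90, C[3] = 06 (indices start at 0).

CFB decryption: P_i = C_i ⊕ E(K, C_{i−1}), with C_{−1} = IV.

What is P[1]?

P[1] = 92

P[1]: E(K, CF) = 3D; AF ⊕ 3D = 92.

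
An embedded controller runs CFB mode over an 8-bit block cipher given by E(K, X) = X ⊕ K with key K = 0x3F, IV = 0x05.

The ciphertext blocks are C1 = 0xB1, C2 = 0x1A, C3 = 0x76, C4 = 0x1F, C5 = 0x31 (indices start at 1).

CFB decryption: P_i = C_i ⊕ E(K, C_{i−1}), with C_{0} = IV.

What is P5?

P5 = 0x11

P5: E(K, 0x1F) = 0x20; 0x31 ⊕ 0x20 = 0x11.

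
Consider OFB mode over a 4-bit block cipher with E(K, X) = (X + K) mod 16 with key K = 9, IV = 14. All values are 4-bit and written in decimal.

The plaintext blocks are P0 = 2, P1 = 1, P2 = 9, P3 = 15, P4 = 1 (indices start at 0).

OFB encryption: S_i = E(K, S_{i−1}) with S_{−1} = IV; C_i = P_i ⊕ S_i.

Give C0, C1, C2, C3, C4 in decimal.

C0 = 5, C1 = 1, C2 = 0, C3 = 13, C4 = 10

C0: S = E(K, 14) = 7; 2 ⊕ 7 = 5.
C1: S = E(K, 7) = 0; 1 ⊕ 0 = 1.
C2: S = E(K, 0) = 9; 9 ⊕ 9 = 0.
C3: S = E(K, 9) = 2; 15 ⊕ 2 = 13.
C4: S = E(K, 2) = 11; 1 ⊕ 11 = 10.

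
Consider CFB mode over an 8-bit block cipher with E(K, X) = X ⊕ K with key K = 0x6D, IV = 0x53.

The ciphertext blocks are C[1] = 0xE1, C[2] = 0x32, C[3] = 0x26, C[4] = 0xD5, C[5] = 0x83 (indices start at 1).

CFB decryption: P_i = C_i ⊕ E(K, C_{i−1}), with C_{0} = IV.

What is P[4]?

P[4]: E(K, 0x26) = 0x4B; 0xD5 ⊕ 0x4B = 0x9E.

P[4] = 0x9E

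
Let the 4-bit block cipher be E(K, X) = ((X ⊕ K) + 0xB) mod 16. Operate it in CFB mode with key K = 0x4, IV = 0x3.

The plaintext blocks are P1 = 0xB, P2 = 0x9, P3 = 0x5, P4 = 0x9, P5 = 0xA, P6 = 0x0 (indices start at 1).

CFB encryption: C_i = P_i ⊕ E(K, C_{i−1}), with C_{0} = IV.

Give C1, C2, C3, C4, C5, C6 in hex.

C1 = 0x9, C2 = 0x1, C3 = 0x5, C4 = 0x5, C5 = 0x6, C6 = 0xD

C1: E(K, 0x3) = 0x2; 0xB ⊕ 0x2 = 0x9.
C2: E(K, 0x9) = 0x8; 0x9 ⊕ 0x8 = 0x1.
C3: E(K, 0x1) = 0x0; 0x5 ⊕ 0x0 = 0x5.
C4: E(K, 0x5) = 0xC; 0x9 ⊕ 0xC = 0x5.
C5: E(K, 0x5) = 0xC; 0xA ⊕ 0xC = 0x6.
C6: E(K, 0x6) = 0xD; 0x0 ⊕ 0xD = 0xD.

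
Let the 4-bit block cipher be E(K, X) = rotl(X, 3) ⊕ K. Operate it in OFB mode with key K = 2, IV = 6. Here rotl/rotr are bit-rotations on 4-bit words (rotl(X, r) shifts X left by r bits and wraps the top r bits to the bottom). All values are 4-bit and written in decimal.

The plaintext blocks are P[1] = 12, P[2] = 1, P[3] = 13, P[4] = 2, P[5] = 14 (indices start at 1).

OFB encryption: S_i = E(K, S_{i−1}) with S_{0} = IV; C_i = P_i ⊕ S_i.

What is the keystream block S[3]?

C[1]: S = E(K, 6) = 1; 12 ⊕ 1 = 13.
C[2]: S = E(K, 1) = 10; 1 ⊕ 10 = 11.
C[3]: S = E(K, 10) = 7; 13 ⊕ 7 = 10.
So S[3] = 7.

7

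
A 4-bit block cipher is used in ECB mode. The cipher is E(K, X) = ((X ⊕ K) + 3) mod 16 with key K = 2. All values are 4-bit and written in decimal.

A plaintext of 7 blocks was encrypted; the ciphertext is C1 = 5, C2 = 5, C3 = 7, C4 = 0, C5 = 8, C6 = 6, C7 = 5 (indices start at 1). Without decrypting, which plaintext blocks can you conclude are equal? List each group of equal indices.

ECB encrypts each block independently with the same key, so equal ciphertext blocks imply equal plaintext blocks.
C1 = C2 = C7 = 5, so P1 = P2 = P7.

P1 = P2 = P7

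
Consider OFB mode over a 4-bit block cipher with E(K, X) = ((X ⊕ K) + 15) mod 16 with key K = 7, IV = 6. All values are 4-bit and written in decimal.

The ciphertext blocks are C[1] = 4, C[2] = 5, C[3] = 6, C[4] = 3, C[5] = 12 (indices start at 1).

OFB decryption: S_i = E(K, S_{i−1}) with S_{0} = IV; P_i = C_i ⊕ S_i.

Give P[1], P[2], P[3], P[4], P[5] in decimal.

P[1] = 4, P[2] = 3, P[3] = 6, P[4] = 5, P[5] = 12

P[1]: S = E(K, 6) = 0; 4 ⊕ 0 = 4.
P[2]: S = E(K, 0) = 6; 5 ⊕ 6 = 3.
P[3]: S = E(K, 6) = 0; 6 ⊕ 0 = 6.
P[4]: S = E(K, 0) = 6; 3 ⊕ 6 = 5.
P[5]: S = E(K, 6) = 0; 12 ⊕ 0 = 12.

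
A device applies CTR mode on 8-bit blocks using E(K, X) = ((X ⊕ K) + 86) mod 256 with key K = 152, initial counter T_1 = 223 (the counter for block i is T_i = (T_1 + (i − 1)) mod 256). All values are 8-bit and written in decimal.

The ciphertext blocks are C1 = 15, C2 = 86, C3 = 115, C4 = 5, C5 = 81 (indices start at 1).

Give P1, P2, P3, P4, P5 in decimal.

P1 = 146, P2 = 152, P3 = 188, P4 = 213, P5 = 128

CTR decryption: S_i = E(K, T_i) where T_i is the counter for block i; P_i = C_i ⊕ S_i.
P1: T = 223, S = E(K, T) = 157; 15 ⊕ 157 = 146.
P2: T = 224, S = E(K, T) = 206; 86 ⊕ 206 = 152.
P3: T = 225, S = E(K, T) = 207; 115 ⊕ 207 = 188.
P4: T = 226, S = E(K, T) = 208; 5 ⊕ 208 = 213.
P5: T = 227, S = E(K, T) = 209; 81 ⊕ 209 = 128.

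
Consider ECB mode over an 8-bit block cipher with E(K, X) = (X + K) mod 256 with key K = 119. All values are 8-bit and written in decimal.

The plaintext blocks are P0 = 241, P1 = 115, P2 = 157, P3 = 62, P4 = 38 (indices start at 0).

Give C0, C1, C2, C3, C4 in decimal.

ECB encryption: C_i = E(K, P_i).
C0: E(K, 241) = 104.
C1: E(K, 115) = 234.
C2: E(K, 157) = 20.
C3: E(K, 62) = 181.
C4: E(K, 38) = 157.

C0 = 104, C1 = 234, C2 = 20, C3 = 181, C4 = 157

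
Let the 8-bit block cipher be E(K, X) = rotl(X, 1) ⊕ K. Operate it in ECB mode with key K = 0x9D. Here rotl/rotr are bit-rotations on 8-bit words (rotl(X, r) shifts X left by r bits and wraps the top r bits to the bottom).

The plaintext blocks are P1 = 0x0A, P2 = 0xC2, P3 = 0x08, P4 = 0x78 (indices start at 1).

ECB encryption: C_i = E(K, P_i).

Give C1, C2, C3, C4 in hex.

C1 = 0x89, C2 = 0x18, C3 = 0x8D, C4 = 0x6D

C1: E(K, 0x0A) = 0x89.
C2: E(K, 0xC2) = 0x18.
C3: E(K, 0x08) = 0x8D.
C4: E(K, 0x78) = 0x6D.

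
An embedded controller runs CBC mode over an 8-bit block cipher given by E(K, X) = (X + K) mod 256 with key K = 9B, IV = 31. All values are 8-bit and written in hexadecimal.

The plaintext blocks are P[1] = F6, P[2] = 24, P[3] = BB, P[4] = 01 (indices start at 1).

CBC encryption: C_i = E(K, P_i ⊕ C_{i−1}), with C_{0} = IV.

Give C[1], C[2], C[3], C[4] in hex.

C[1] = 62, C[2] = E1, C[3] = F5, C[4] = 8F

C[1]: P[1] ⊕ 31 = C7; E(K, C7) = 62.
C[2]: P[2] ⊕ 62 = 46; E(K, 46) = E1.
C[3]: P[3] ⊕ E1 = 5A; E(K, 5A) = F5.
C[4]: P[4] ⊕ F5 = F4; E(K, F4) = 8F.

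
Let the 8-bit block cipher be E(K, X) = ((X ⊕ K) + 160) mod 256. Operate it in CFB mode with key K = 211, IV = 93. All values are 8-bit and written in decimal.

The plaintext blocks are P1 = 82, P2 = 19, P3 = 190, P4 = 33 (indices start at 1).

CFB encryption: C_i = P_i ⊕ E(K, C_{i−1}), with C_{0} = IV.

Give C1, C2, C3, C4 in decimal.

C1: E(K, 93) = 46; 82 ⊕ 46 = 124.
C2: E(K, 124) = 79; 19 ⊕ 79 = 92.
C3: E(K, 92) = 47; 190 ⊕ 47 = 145.
C4: E(K, 145) = 226; 33 ⊕ 226 = 195.

C1 = 124, C2 = 92, C3 = 145, C4 = 195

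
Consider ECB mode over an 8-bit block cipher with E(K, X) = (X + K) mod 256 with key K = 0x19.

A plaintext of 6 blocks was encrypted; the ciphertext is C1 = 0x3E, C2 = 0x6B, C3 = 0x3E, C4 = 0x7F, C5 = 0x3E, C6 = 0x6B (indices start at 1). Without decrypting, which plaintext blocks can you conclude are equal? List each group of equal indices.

ECB encrypts each block independently with the same key, so equal ciphertext blocks imply equal plaintext blocks.
C1 = C3 = C5 = 0x3E, so P1 = P3 = P5.
C2 = C6 = 0x6B, so P2 = P6.

P1 = P3 = P5; P2 = P6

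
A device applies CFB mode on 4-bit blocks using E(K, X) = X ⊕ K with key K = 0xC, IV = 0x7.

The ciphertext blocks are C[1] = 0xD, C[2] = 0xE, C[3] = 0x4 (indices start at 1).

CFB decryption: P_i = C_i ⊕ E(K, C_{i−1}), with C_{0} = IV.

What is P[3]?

P[3]: E(K, 0xE) = 0x2; 0x4 ⊕ 0x2 = 0x6.

P[3] = 0x6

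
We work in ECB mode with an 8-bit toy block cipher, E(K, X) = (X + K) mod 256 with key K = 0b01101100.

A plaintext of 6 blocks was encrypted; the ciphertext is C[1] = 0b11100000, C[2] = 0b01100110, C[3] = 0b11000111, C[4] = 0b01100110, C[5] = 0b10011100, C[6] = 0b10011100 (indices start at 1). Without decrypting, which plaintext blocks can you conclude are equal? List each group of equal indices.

ECB encrypts each block independently with the same key, so equal ciphertext blocks imply equal plaintext blocks.
C[2] = C[4] = 0b01100110, so P[2] = P[4].
C[5] = C[6] = 0b10011100, so P[5] = P[6].

P[2] = P[4]; P[5] = P[6]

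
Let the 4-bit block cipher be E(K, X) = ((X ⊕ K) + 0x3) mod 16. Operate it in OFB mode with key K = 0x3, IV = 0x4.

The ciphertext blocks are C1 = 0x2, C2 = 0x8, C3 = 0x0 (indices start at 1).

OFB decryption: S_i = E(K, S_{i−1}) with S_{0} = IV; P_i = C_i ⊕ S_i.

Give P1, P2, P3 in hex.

P1: S = E(K, 0x4) = 0xA; 0x2 ⊕ 0xA = 0x8.
P2: S = E(K, 0xA) = 0xC; 0x8 ⊕ 0xC = 0x4.
P3: S = E(K, 0xC) = 0x2; 0x0 ⊕ 0x2 = 0x2.

P1 = 0x8, P2 = 0x4, P3 = 0x2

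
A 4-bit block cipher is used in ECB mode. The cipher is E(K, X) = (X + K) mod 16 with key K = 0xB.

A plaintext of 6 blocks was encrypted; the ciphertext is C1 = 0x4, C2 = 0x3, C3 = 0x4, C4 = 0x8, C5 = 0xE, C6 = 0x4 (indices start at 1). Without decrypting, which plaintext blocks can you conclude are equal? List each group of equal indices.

ECB encrypts each block independently with the same key, so equal ciphertext blocks imply equal plaintext blocks.
C1 = C3 = C6 = 0x4, so P1 = P3 = P6.

P1 = P3 = P6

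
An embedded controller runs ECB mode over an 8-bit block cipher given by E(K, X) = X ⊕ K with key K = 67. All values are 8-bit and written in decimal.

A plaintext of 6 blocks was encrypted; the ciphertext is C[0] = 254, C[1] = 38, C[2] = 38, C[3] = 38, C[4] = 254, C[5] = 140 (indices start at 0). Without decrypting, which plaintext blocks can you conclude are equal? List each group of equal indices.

ECB encrypts each block independently with the same key, so equal ciphertext blocks imply equal plaintext blocks.
C[0] = C[4] = 254, so P[0] = P[4].
C[1] = C[2] = C[3] = 38, so P[1] = P[2] = P[3].

P[0] = P[4]; P[1] = P[2] = P[3]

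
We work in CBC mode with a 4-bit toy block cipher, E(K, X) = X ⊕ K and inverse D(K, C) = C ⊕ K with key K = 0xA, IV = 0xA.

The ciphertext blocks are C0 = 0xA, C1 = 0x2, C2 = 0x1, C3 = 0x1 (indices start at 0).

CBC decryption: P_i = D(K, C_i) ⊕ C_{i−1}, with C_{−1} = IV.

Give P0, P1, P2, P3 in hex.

P0 = 0xA, P1 = 0x2, P2 = 0x9, P3 = 0xA

P0: D(K, 0xA) = 0x0; 0x0 ⊕ 0xA = 0xA.
P1: D(K, 0x2) = 0x8; 0x8 ⊕ 0xA = 0x2.
P2: D(K, 0x1) = 0xB; 0xB ⊕ 0x2 = 0x9.
P3: D(K, 0x1) = 0xB; 0xB ⊕ 0x1 = 0xA.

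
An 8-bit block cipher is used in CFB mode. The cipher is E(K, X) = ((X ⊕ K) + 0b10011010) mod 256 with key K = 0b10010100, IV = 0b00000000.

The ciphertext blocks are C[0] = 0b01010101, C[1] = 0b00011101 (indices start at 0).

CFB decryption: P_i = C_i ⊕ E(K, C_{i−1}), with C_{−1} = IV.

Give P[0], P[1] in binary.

P[0] = 0b01111011, P[1] = 0b01000110

P[0]: E(K, 0b00000000) = 0b00101110; 0b01010101 ⊕ 0b00101110 = 0b01111011.
P[1]: E(K, 0b01010101) = 0b01011011; 0b00011101 ⊕ 0b01011011 = 0b01000110.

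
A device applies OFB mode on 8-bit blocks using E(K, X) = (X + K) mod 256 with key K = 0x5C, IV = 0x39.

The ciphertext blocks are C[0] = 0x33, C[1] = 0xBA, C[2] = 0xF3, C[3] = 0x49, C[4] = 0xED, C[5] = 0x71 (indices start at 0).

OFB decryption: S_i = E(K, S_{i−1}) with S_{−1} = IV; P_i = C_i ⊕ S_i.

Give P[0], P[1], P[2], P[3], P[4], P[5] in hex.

P[0] = 0xA6, P[1] = 0x4B, P[2] = 0xBE, P[3] = 0xE0, P[4] = 0xE8, P[5] = 0x10

P[0]: S = E(K, 0x39) = 0x95; 0x33 ⊕ 0x95 = 0xA6.
P[1]: S = E(K, 0x95) = 0xF1; 0xBA ⊕ 0xF1 = 0x4B.
P[2]: S = E(K, 0xF1) = 0x4D; 0xF3 ⊕ 0x4D = 0xBE.
P[3]: S = E(K, 0x4D) = 0xA9; 0x49 ⊕ 0xA9 = 0xE0.
P[4]: S = E(K, 0xA9) = 0x05; 0xED ⊕ 0x05 = 0xE8.
P[5]: S = E(K, 0x05) = 0x61; 0x71 ⊕ 0x61 = 0x10.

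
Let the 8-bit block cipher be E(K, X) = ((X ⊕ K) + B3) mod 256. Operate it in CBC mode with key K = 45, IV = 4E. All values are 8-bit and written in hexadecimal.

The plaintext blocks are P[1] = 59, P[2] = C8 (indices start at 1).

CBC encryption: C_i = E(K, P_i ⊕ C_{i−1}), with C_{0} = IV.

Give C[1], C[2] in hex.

C[1] = 05, C[2] = 3B

C[1]: P[1] ⊕ 4E = 17; E(K, 17) = 05.
C[2]: P[2] ⊕ 05 = CD; E(K, CD) = 3B.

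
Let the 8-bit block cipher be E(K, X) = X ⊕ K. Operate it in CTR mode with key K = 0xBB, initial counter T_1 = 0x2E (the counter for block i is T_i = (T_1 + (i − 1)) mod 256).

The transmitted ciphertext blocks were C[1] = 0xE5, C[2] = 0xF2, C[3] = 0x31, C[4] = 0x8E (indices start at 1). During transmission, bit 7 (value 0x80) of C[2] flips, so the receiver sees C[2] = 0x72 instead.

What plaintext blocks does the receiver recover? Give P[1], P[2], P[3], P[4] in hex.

CTR decryption: S_i = E(K, T_i) where T_i is the counter for block i; P_i = C_i ⊕ S_i.
Only C[2] changed, to 0x72. In CTR, a change in C_i flips the same bit in P_i only; the keystream is unaffected. Decrypting the received ciphertext:
P[1]: T = 0x2E, S = E(K, T) = 0x95; 0xE5 ⊕ 0x95 = 0x70.
P[2]: T = 0x2F, S = E(K, T) = 0x94; 0x72 ⊕ 0x94 = 0xE6.
P[3]: T = 0x30, S = E(K, T) = 0x8B; 0x31 ⊕ 0x8B = 0xBA.
P[4]: T = 0x31, S = E(K, T) = 0x8A; 0x8E ⊕ 0x8A = 0x04.
Blocks that differ from the original plaintext: P[2].

P[1] = 0x70, P[2] = 0xE6, P[3] = 0xBA, P[4] = 0x04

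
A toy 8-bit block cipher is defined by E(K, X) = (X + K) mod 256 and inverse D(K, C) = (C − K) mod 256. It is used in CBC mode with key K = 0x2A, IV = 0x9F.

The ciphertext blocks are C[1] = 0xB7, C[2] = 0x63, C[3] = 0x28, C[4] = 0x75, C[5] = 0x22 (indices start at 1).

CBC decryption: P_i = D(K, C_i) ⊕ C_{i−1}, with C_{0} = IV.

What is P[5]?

P[5] = 0x8D

P[5]: D(K, 0x22) = 0xF8; 0xF8 ⊕ 0x75 = 0x8D.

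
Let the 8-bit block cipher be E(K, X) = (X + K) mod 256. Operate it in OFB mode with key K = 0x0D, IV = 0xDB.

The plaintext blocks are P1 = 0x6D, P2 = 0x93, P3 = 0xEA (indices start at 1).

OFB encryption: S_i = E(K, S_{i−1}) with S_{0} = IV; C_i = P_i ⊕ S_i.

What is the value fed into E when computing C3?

0xF5

C1: S = E(K, 0xDB) = 0xE8; 0x6D ⊕ 0xE8 = 0x85.
C2: S = E(K, 0xE8) = 0xF5; 0x93 ⊕ 0xF5 = 0x66.
C3: S = E(K, 0xF5) = 0x02; 0xEA ⊕ 0x02 = 0xE8.
So the input to E for block 3 is 0xF5.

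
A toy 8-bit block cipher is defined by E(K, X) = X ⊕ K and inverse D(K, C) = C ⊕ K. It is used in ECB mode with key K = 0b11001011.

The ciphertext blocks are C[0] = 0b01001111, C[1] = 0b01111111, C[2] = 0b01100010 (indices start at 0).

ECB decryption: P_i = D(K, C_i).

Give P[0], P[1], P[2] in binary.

P[0]: D(K, 0b01001111) = 0b10000100.
P[1]: D(K, 0b01111111) = 0b10110100.
P[2]: D(K, 0b01100010) = 0b10101001.

P[0] = 0b10000100, P[1] = 0b10110100, P[2] = 0b10101001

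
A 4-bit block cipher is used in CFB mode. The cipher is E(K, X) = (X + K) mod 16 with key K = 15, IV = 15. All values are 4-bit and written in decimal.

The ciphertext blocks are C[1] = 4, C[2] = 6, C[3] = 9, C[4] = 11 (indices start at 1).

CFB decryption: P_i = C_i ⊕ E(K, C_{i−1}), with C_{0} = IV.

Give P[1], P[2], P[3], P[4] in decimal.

P[1]: E(K, 15) = 14; 4 ⊕ 14 = 10.
P[2]: E(K, 4) = 3; 6 ⊕ 3 = 5.
P[3]: E(K, 6) = 5; 9 ⊕ 5 = 12.
P[4]: E(K, 9) = 8; 11 ⊕ 8 = 3.

P[1] = 10, P[2] = 5, P[3] = 12, P[4] = 3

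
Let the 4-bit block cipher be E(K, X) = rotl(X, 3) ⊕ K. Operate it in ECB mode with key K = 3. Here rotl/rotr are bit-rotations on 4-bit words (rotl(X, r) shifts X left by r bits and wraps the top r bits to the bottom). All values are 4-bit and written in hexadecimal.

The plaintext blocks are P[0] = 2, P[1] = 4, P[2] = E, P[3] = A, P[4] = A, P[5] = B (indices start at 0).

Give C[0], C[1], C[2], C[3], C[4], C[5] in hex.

C[0] = 2, C[1] = 1, C[2] = 4, C[3] = 6, C[4] = 6, C[5] = E

ECB encryption: C_i = E(K, P_i).
C[0]: E(K, 2) = 2.
C[1]: E(K, 4) = 1.
C[2]: E(K, E) = 4.
C[3]: E(K, A) = 6.
C[4]: E(K, A) = 6.
C[5]: E(K, B) = E.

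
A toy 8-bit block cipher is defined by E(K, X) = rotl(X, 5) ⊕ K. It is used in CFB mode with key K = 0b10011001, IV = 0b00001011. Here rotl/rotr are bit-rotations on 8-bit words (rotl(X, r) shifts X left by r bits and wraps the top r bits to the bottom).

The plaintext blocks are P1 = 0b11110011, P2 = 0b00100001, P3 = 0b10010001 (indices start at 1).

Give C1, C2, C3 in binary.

CFB encryption: C_i = P_i ⊕ E(K, C_{i−1}), with C_{0} = IV.
C1: E(K, 0b00001011) = 0b11111000; 0b11110011 ⊕ 0b11111000 = 0b00001011.
C2: E(K, 0b00001011) = 0b11111000; 0b00100001 ⊕ 0b11111000 = 0b11011001.
C3: E(K, 0b11011001) = 0b10100010; 0b10010001 ⊕ 0b10100010 = 0b00110011.

C1 = 0b00001011, C2 = 0b11011001, C3 = 0b00110011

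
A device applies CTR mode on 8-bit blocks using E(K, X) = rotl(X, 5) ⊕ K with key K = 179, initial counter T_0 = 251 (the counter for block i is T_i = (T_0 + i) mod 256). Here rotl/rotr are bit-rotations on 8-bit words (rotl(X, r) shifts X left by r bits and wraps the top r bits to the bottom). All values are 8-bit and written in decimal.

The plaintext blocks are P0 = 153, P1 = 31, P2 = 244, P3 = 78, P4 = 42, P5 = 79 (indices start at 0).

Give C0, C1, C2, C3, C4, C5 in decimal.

CTR encryption: S_i = E(K, T_i) where T_i is the counter for block i; C_i = P_i ⊕ S_i.
C0: T = 251, S = E(K, T) = 204; 153 ⊕ 204 = 85.
C1: T = 252, S = E(K, T) = 44; 31 ⊕ 44 = 51.
C2: T = 253, S = E(K, T) = 12; 244 ⊕ 12 = 248.
C3: T = 254, S = E(K, T) = 108; 78 ⊕ 108 = 34.
C4: T = 255, S = E(K, T) = 76; 42 ⊕ 76 = 102.
C5: T = 0, S = E(K, T) = 179; 79 ⊕ 179 = 252.

C0 = 85, C1 = 51, C2 = 248, C3 = 34, C4 = 102, C5 = 252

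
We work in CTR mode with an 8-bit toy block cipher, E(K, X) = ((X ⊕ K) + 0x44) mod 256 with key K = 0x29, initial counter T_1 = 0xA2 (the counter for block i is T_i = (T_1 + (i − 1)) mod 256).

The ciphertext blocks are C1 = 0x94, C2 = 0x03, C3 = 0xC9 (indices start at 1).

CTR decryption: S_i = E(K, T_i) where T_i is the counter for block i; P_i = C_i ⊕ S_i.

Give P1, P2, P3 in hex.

P1 = 0x5B, P2 = 0xCD, P3 = 0x18

P1: T = 0xA2, S = E(K, T) = 0xCF; 0x94 ⊕ 0xCF = 0x5B.
P2: T = 0xA3, S = E(K, T) = 0xCE; 0x03 ⊕ 0xCE = 0xCD.
P3: T = 0xA4, S = E(K, T) = 0xD1; 0xC9 ⊕ 0xD1 = 0x18.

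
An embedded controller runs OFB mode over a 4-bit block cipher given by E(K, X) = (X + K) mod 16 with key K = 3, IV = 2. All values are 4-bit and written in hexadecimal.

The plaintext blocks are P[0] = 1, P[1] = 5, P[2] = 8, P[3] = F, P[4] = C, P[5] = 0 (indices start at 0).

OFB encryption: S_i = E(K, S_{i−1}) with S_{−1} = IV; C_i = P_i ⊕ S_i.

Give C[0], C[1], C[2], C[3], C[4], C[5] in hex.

C[0]: S = E(K, 2) = 5; 1 ⊕ 5 = 4.
C[1]: S = E(K, 5) = 8; 5 ⊕ 8 = D.
C[2]: S = E(K, 8) = B; 8 ⊕ B = 3.
C[3]: S = E(K, B) = E; F ⊕ E = 1.
C[4]: S = E(K, E) = 1; C ⊕ 1 = D.
C[5]: S = E(K, 1) = 4; 0 ⊕ 4 = 4.

C[0] = 4, C[1] = D, C[2] = 3, C[3] = 1, C[4] = D, C[5] = 4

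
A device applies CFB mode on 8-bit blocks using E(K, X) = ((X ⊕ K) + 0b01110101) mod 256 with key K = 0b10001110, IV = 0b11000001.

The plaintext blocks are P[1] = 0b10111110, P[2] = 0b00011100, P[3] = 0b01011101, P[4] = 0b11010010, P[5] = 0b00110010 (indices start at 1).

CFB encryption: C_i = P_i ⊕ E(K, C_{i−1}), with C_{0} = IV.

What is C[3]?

C[1]: E(K, 0b11000001) = 0b11000100; 0b10111110 ⊕ 0b11000100 = 0b01111010.
C[2]: E(K, 0b01111010) = 0b01101001; 0b00011100 ⊕ 0b01101001 = 0b01110101.
C[3]: E(K, 0b01110101) = 0b01110000; 0b01011101 ⊕ 0b01110000 = 0b00101101.

C[3] = 0b00101101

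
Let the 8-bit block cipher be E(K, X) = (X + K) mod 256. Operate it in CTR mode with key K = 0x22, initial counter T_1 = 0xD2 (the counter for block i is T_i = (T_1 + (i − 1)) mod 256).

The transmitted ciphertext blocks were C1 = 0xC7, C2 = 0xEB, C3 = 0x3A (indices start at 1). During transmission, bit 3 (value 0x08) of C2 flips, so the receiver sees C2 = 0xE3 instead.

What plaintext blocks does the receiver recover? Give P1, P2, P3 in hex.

CTR decryption: S_i = E(K, T_i) where T_i is the counter for block i; P_i = C_i ⊕ S_i.
Only C2 changed, to 0xE3. In CTR, a change in C_i flips the same bit in P_i only; the keystream is unaffected. Decrypting the received ciphertext:
P1: T = 0xD2, S = E(K, T) = 0xF4; 0xC7 ⊕ 0xF4 = 0x33.
P2: T = 0xD3, S = E(K, T) = 0xF5; 0xE3 ⊕ 0xF5 = 0x16.
P3: T = 0xD4, S = E(K, T) = 0xF6; 0x3A ⊕ 0xF6 = 0xCC.
Blocks that differ from the original plaintext: P2.

P1 = 0x33, P2 = 0x16, P3 = 0xCC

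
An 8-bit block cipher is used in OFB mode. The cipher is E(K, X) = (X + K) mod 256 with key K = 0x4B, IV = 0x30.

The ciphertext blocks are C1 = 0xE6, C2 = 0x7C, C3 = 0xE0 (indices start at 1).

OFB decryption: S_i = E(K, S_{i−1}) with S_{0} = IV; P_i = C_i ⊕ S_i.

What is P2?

P1: S = E(K, 0x30) = 0x7B; 0xE6 ⊕ 0x7B = 0x9D.
P2: S = E(K, 0x7B) = 0xC6; 0x7C ⊕ 0xC6 = 0xBA.

P2 = 0xBA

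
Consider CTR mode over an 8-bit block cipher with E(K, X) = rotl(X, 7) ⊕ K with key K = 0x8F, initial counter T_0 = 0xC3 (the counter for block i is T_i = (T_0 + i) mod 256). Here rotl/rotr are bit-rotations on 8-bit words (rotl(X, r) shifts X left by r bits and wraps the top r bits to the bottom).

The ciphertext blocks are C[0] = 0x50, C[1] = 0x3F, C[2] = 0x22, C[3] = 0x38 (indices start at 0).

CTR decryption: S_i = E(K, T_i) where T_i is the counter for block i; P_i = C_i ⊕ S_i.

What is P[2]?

P[2]: T = 0xC5, S = E(K, T) = 0x6D; 0x22 ⊕ 0x6D = 0x4F.

P[2] = 0x4F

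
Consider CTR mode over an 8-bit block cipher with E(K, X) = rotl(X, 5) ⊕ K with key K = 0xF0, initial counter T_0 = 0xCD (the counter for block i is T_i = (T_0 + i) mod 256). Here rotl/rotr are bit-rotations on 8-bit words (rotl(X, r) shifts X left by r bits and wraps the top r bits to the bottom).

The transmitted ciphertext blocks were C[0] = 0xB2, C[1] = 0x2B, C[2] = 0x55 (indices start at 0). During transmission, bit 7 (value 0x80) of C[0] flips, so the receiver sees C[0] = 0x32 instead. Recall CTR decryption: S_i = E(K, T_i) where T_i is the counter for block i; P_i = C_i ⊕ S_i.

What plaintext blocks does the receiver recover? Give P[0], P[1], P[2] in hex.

P[0] = 0x7B, P[1] = 0x02, P[2] = 0x5C

Only C[0] changed, to 0x32. In CTR, a change in C_i flips the same bit in P_i only; the keystream is unaffected. Decrypting the received ciphertext:
P[0]: T = 0xCD, S = E(K, T) = 0x49; 0x32 ⊕ 0x49 = 0x7B.
P[1]: T = 0xCE, S = E(K, T) = 0x29; 0x2B ⊕ 0x29 = 0x02.
P[2]: T = 0xCF, S = E(K, T) = 0x09; 0x55 ⊕ 0x09 = 0x5C.
Blocks that differ from the original plaintext: P[0].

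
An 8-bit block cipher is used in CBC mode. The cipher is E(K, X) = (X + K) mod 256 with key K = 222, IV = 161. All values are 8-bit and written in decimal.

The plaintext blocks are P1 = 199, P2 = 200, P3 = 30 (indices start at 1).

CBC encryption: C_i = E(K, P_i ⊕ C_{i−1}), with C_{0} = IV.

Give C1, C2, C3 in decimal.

C1: P1 ⊕ 161 = 102; E(K, 102) = 68.
C2: P2 ⊕ 68 = 140; E(K, 140) = 106.
C3: P3 ⊕ 106 = 116; E(K, 116) = 82.

C1 = 68, C2 = 106, C3 = 82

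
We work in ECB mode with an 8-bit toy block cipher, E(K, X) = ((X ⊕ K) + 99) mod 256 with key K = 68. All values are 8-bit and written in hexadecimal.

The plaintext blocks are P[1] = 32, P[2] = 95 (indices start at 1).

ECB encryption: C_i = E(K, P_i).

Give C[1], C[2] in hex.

C[1] = F3, C[2] = 96

C[1]: E(K, 32) = F3.
C[2]: E(K, 95) = 96.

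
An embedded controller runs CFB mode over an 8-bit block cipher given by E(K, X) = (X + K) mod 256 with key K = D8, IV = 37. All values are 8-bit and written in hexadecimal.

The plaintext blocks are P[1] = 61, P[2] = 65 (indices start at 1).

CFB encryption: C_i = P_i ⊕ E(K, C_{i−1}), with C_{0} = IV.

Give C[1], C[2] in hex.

C[1]: E(K, 37) = 0F; 61 ⊕ 0F = 6E.
C[2]: E(K, 6E) = 46; 65 ⊕ 46 = 23.

C[1] = 6E, C[2] = 23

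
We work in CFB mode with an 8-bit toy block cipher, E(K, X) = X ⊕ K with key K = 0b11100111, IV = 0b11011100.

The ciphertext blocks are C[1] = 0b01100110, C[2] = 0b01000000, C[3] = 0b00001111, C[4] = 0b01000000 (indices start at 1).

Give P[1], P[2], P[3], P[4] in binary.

P[1] = 0b01011101, P[2] = 0b11000001, P[3] = 0b10101000, P[4] = 0b10101000

CFB decryption: P_i = C_i ⊕ E(K, C_{i−1}), with C_{0} = IV.
P[1]: E(K, 0b11011100) = 0b00111011; 0b01100110 ⊕ 0b00111011 = 0b01011101.
P[2]: E(K, 0b01100110) = 0b10000001; 0b01000000 ⊕ 0b10000001 = 0b11000001.
P[3]: E(K, 0b01000000) = 0b10100111; 0b00001111 ⊕ 0b10100111 = 0b10101000.
P[4]: E(K, 0b00001111) = 0b11101000; 0b01000000 ⊕ 0b11101000 = 0b10101000.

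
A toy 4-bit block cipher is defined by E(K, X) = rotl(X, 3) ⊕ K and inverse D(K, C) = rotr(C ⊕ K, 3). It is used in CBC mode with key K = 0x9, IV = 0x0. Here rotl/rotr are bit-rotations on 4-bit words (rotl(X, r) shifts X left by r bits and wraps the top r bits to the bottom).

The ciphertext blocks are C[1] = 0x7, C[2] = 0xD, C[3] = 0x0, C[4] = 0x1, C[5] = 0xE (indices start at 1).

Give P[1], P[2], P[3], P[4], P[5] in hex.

CBC decryption: P_i = D(K, C_i) ⊕ C_{i−1}, with C_{0} = IV.
P[1]: D(K, 0x7) = 0xD; 0xD ⊕ 0x0 = 0xD.
P[2]: D(K, 0xD) = 0x8; 0x8 ⊕ 0x7 = 0xF.
P[3]: D(K, 0x0) = 0x3; 0x3 ⊕ 0xD = 0xE.
P[4]: D(K, 0x1) = 0x1; 0x1 ⊕ 0x0 = 0x1.
P[5]: D(K, 0xE) = 0xE; 0xE ⊕ 0x1 = 0xF.

P[1] = 0xD, P[2] = 0xF, P[3] = 0xE, P[4] = 0x1, P[5] = 0xF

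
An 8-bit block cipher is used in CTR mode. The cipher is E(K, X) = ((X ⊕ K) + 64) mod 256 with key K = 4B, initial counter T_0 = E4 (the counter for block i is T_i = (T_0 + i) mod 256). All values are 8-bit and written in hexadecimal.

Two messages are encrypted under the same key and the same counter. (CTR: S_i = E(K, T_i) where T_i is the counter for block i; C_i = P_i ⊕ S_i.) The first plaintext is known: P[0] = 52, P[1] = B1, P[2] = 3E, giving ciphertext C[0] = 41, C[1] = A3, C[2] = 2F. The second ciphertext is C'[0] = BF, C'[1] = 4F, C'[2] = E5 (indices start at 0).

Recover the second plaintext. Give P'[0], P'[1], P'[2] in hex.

In CTR with a reused counter, both messages share the same keystream S_i, so C_i ⊕ C'_i = P_i ⊕ P'_i and thus P'_i = P_i ⊕ C_i ⊕ C'_i.
P'[0]: 52 ⊕ 41 ⊕ BF = AC.
P'[1]: B1 ⊕ A3 ⊕ 4F = 5D.
P'[2]: 3E ⊕ 2F ⊕ E5 = F4.

P'[0] = AC, P'[1] = 5D, P'[2] = F4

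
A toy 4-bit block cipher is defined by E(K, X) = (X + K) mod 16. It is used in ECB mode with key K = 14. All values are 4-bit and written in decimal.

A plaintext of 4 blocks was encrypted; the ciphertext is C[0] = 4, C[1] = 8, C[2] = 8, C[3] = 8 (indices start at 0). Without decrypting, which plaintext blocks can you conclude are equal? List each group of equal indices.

ECB encrypts each block independently with the same key, so equal ciphertext blocks imply equal plaintext blocks.
C[1] = C[2] = C[3] = 8, so P[1] = P[2] = P[3].

P[1] = P[2] = P[3]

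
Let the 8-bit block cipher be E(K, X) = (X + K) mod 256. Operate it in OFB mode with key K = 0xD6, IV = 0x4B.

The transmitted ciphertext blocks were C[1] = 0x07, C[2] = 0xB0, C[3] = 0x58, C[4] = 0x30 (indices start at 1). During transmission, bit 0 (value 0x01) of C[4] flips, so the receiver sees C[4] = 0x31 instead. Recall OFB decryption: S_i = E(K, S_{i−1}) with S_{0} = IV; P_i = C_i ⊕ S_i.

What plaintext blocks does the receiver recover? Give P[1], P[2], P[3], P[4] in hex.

Only C[4] changed, to 0x31. In OFB, a change in C_i flips the same bit in P_i only; the keystream is unaffected. Decrypting the received ciphertext:
P[1]: S = E(K, 0x4B) = 0x21; 0x07 ⊕ 0x21 = 0x26.
P[2]: S = E(K, 0x21) = 0xF7; 0xB0 ⊕ 0xF7 = 0x47.
P[3]: S = E(K, 0xF7) = 0xCD; 0x58 ⊕ 0xCD = 0x95.
P[4]: S = E(K, 0xCD) = 0xA3; 0x31 ⊕ 0xA3 = 0x92.
Blocks that differ from the original plaintext: P[4].

P[1] = 0x26, P[2] = 0x47, P[3] = 0x95, P[4] = 0x92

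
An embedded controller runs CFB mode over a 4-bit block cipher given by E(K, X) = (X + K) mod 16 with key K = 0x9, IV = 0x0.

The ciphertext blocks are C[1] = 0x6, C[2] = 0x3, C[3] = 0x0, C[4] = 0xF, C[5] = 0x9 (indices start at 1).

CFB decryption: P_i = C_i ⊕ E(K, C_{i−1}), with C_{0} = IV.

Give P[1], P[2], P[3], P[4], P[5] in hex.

P[1] = 0xF, P[2] = 0xC, P[3] = 0xC, P[4] = 0x6, P[5] = 0x1

P[1]: E(K, 0x0) = 0x9; 0x6 ⊕ 0x9 = 0xF.
P[2]: E(K, 0x6) = 0xF; 0x3 ⊕ 0xF = 0xC.
P[3]: E(K, 0x3) = 0xC; 0x0 ⊕ 0xC = 0xC.
P[4]: E(K, 0x0) = 0x9; 0xF ⊕ 0x9 = 0x6.
P[5]: E(K, 0xF) = 0x8; 0x9 ⊕ 0x8 = 0x1.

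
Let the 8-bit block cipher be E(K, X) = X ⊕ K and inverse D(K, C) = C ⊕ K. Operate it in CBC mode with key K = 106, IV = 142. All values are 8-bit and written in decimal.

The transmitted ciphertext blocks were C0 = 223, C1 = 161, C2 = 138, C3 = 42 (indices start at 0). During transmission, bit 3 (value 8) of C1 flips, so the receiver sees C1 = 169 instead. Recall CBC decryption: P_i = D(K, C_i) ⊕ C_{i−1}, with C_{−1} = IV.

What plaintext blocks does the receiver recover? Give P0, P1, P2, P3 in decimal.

Only C1 changed, to 169. In CBC, a change in C_i garbles P_i and flips the same bit in P_{i+1}. Decrypting the received ciphertext:
P0: D(K, 223) = 181; 181 ⊕ 142 = 59.
P1: D(K, 169) = 195; 195 ⊕ 223 = 28.
P2: D(K, 138) = 224; 224 ⊕ 169 = 73.
P3: D(K, 42) = 64; 64 ⊕ 138 = 202.
Blocks that differ from the original plaintext: P1, P2.

P0 = 59, P1 = 28, P2 = 73, P3 = 202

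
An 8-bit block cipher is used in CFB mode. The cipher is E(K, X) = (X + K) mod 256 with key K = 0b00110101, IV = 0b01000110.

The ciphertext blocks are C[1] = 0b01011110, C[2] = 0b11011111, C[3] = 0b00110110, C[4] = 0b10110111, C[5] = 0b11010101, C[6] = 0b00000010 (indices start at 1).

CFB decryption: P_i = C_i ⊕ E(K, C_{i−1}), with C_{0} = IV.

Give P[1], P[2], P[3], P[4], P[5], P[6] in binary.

P[1]: E(K, 0b01000110) = 0b01111011; 0b01011110 ⊕ 0b01111011 = 0b00100101.
P[2]: E(K, 0b01011110) = 0b10010011; 0b11011111 ⊕ 0b10010011 = 0b01001100.
P[3]: E(K, 0b11011111) = 0b00010100; 0b00110110 ⊕ 0b00010100 = 0b00100010.
P[4]: E(K, 0b00110110) = 0b01101011; 0b10110111 ⊕ 0b01101011 = 0b11011100.
P[5]: E(K, 0b10110111) = 0b11101100; 0b11010101 ⊕ 0b11101100 = 0b00111001.
P[6]: E(K, 0b11010101) = 0b00001010; 0b00000010 ⊕ 0b00001010 = 0b00001000.

P[1] = 0b00100101, P[2] = 0b01001100, P[3] = 0b00100010, P[4] = 0b11011100, P[5] = 0b00111001, P[6] = 0b00001000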